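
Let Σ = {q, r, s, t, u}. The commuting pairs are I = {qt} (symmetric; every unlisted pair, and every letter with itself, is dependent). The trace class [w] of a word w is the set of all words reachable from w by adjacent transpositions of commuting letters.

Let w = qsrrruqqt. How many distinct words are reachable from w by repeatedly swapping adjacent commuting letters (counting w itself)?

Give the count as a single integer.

#0=q has no predecessor
#1=s depends on [0:q]
#2=r depends on [1:s]
#3=r depends on [2:r]
#4=r depends on [3:r]
#5=u depends on [4:r]
#6=q depends on [5:u]
#7=q depends on [6:q]
#8=t depends on [5:u]
sources: [0:q]
N(rest) = Σ N(rest − s) over sources s of rest; N(one piece) = 1:
  size 1 → [7]=1  [8]=1
  size 2 → [6,7]=1  [7,8]=2
  size 3 → [6,7,8]=3
  size 4 → [5,6,7,8]=3
  size 5 → [4,5,6,7,8]=3
  size 6 → [3,4,5,6,7,8]=3
  size 7 → [2,3,4,5,6,7,8]=3
  first=0(q) contributes 3

3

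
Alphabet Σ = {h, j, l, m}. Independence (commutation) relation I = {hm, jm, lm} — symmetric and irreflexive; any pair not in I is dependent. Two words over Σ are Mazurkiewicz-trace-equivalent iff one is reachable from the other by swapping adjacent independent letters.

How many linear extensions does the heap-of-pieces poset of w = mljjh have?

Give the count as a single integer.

5

drop 0:m onto floor
drop 1:l onto floor
drop 2:j onto {1:l}
drop 3:j onto {2:j}
drop 4:h onto {3:j}
ground layer = {0:m, 1:l}
drop-orders for the pieces not yet dropped (sum over which currently-grounded one goes next):
  1 to go: {0} 1  {4} 1
  2 to go: {0,4} 2  {3,4} 1
  3 to go: {0,3,4} 3  {2,3,4} 1
  if 0:m drops first: 1 orders
  if 1:l drops first: 4 orders
heap linearizations: 5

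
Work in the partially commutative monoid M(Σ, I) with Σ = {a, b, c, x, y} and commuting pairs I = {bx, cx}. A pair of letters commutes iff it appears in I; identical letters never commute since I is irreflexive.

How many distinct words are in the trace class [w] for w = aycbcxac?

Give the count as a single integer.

drop 0:a onto floor
drop 1:y onto {0:a}
drop 2:c onto {1:y}
drop 3:b onto {2:c}
drop 4:c onto {3:b}
drop 5:x onto {1:y}
drop 6:a onto {4:c, 5:x}
drop 7:c onto {6:a}
ground layer = {0:a}
drop-orders for the pieces not yet dropped (sum over which currently-grounded one goes next):
  1 to go: {7} 1
  2 to go: {6,7} 1
  3 to go: {4,6,7} 1  {5,6,7} 1
  4 to go: {3,4,6,7} 1  {4,5,6,7} 2
  5 to go: {2,3,4,6,7} 1  {3,4,5,6,7} 3
  6 to go: {2,3,4,5,6,7} 4
  if 0:a drops first: 4 orders

4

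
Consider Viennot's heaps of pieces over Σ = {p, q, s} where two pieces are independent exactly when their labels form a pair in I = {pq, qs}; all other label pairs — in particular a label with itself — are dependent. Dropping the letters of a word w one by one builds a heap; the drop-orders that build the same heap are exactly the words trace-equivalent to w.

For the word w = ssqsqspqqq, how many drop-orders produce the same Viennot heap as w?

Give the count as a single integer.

252

#0=s has no predecessor
#1=s depends on [0:s]
#2=q has no predecessor
#3=s depends on [1:s]
#4=q depends on [2:q]
#5=s depends on [3:s]
#6=p depends on [5:s]
#7=q depends on [4:q]
#8=q depends on [7:q]
#9=q depends on [8:q]
sources: [0:s, 2:q]
N(rest) = Σ N(rest − s) over sources s of rest; N(one piece) = 1:
  size 1 → [6]=1  [9]=1
  size 2 → [5,6]=1  [6,9]=2  [8,9]=1
  size 3 → [3,5,6]=1  [5,6,9]=3  [6,8,9]=3  [7,8,9]=1
  size 4 → [1,3,5,6]=1  [3,5,6,9]=4  [4,7,8,9]=1  [5,6,8,9]=6  [6,7,8,9]=4
  size 5 → [0,1,3,5,6]=1  [1,3,5,6,9]=5  [2,4,7,8,9]=1  [3,5,6,8,9]=10  [4,6,7,8,9]=5  [5,6,7,8,9]=10
  size 6 → [0,1,3,5,6,9]=6  [1,3,5,6,8,9]=15  [2,4,6,7,8,9]=6  [3,5,6,7,8,9]=20  [4,5,6,7,8,9]=15
  size 7 → [0,1,3,5,6,8,9]=21  [1,3,5,6,7,8,9]=35  [2,4,5,6,7,8,9]=21  [3,4,5,6,7,8,9]=35
  size 8 → [0,1,3,5,6,7,8,9]=56  [1,3,4,5,6,7,8,9]=70  [2,3,4,5,6,7,8,9]=56
  first=0(s) contributes 126
  first=2(q) contributes 126
|[w]| = 252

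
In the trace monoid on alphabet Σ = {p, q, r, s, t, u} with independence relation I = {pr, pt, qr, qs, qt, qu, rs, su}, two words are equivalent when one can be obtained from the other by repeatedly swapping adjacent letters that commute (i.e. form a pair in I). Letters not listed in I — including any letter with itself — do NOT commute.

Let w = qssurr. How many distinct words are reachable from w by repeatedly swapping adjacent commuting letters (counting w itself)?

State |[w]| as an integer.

60

drop 0:q onto floor
drop 1:s onto floor
drop 2:s onto {1:s}
drop 3:u onto floor
drop 4:r onto {3:u}
drop 5:r onto {4:r}
ground layer = {0:q, 1:s, 3:u}
drop-orders for the pieces not yet dropped (sum over which currently-grounded one goes next):
  1 to go: {0} 1  {2} 1  {5} 1
  2 to go: {0,2} 2  {0,5} 2  {1,2} 1  {2,5} 2  {4,5} 1
  3 to go: {0,1,2} 3  {0,2,5} 6  {0,4,5} 3  {1,2,5} 3  {2,4,5} 3  {3,4,5} 1
  4 to go: {0,1,2,5} 12  {0,2,4,5} 12  {0,3,4,5} 4  {1,2,4,5} 6  {2,3,4,5} 4
  if 0:q drops first: 10 orders
  if 1:s drops first: 20 orders
  if 3:u drops first: 30 orders
heap linearizations: 60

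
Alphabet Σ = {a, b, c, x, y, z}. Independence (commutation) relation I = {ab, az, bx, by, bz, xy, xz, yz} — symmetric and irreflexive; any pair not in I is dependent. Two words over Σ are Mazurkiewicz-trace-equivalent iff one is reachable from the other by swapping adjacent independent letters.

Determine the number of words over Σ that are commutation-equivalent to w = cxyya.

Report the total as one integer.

3

#0=c has no predecessor
#1=x depends on [0:c]
#2=y depends on [0:c]
#3=y depends on [2:y]
#4=a depends on [1:x, 3:y]
sources: [0:c]
N(rest) = Σ N(rest − s) over sources s of rest; N(one piece) = 1:
  size 1 → [4]=1
  size 2 → [1,4]=1  [3,4]=1
  size 3 → [1,3,4]=2  [2,3,4]=1
  first=0(c) contributes 3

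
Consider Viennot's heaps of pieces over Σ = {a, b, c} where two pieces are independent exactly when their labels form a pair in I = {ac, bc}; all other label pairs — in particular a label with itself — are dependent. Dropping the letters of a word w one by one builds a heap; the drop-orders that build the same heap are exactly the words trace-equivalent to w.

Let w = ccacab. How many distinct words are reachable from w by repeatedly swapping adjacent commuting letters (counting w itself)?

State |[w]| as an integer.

piece 0:c — minimal
piece 1:c rests on {0:c}
piece 2:a — minimal
piece 3:c rests on {1:c}
piece 4:a rests on {2:a}
piece 5:b rests on {4:a}
minimal pieces: {0:c, 2:a}
ways to finish when only these pieces remain (= sum over removing one remaining piece with nothing left below it):
  1 left: {3}→1  {5}→1
  2 left: {1,3}→1  {3,5}→2  {4,5}→1
  3 left: {0,1,3}→1  {1,3,5}→3  {2,4,5}→1  {3,4,5}→3
  4 left: {0,1,3,5}→4  {1,3,4,5}→6  {2,3,4,5}→4
  placing 0:c first → 10 extensions
  placing 2:a first → 10 extensions
total linear extensions = 20

20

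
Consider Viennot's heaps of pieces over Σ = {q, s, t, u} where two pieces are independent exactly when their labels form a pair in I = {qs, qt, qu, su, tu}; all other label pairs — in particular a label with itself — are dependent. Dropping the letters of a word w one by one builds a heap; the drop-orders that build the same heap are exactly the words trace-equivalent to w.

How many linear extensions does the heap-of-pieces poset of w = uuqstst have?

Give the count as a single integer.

105

piece 0:u — minimal
piece 1:u rests on {0:u}
piece 2:q — minimal
piece 3:s — minimal
piece 4:t rests on {3:s}
piece 5:s rests on {4:t}
piece 6:t rests on {5:s}
minimal pieces: {0:u, 2:q, 3:s}
ways to finish when only these pieces remain (= sum over removing one remaining piece with nothing left below it):
  1 left: {1}→1  {2}→1  {6}→1
  2 left: {0,1}→1  {1,2}→2  {1,6}→2  {2,6}→2  {5,6}→1
  3 left: {0,1,2}→3  {0,1,6}→3  {1,2,6}→6  {1,5,6}→3  {2,5,6}→3  {4,5,6}→1
  4 left: {0,1,2,6}→12  {0,1,5,6}→6  {1,2,5,6}→12  {1,4,5,6}→4  {2,4,5,6}→4  {3,4,5,6}→1
  5 left: {0,1,2,5,6}→30  {0,1,4,5,6}→10  {1,2,4,5,6}→20  {1,3,4,5,6}→5  {2,3,4,5,6}→5
  placing 0:u first → 30 extensions
  placing 2:q first → 15 extensions
  placing 3:s first → 60 extensions
total linear extensions = 105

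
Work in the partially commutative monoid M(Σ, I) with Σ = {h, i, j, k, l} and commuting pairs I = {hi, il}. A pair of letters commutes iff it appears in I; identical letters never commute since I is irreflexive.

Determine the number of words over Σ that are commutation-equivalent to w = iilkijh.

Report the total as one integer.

0(i) covers ∅
1(i) covers 0:i
2(l) covers ∅
3(k) covers 1:i, 2:l
4(i) covers 3:k
5(j) covers 4:i
6(h) covers 5:j
floor of heap: 0:i, 2:l
completions by unplaced set U, small U first (add the entries for U minus each lowest piece of U):
  |U|=1: {6}:1
  |U|=2: {5,6}:1
  |U|=3: {4,5,6}:1
  |U|=4: {3,4,5,6}:1
  |U|=5: {1,3,4,5,6}:1  {2,3,4,5,6}:1
  start at 0(i): 2
  start at 2(l): 1
sum over floor = 3

3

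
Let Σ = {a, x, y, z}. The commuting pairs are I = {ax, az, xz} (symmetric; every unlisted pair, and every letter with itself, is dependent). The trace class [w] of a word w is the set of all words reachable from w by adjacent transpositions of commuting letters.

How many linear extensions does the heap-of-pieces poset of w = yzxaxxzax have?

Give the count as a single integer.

0(y) covers ∅
1(z) covers 0:y
2(x) covers 0:y
3(a) covers 0:y
4(x) covers 2:x
5(x) covers 4:x
6(z) covers 1:z
7(a) covers 3:a
8(x) covers 5:x
floor of heap: 0:y
completions by unplaced set U, small U first (add the entries for U minus each lowest piece of U):
  |U|=1: {6}:1  {7}:1  {8}:1
  |U|=2: {1,6}:1  {3,7}:1  {5,8}:1  {6,7}:2  {6,8}:2  {7,8}:2
  |U|=3: {1,6,7}:3  {1,6,8}:3  {3,6,7}:3  {3,7,8}:3  {4,5,8}:1  {5,6,8}:3  {5,7,8}:3  {6,7,8}:6
  |U|=4: {1,3,6,7}:6  {1,5,6,8}:6  {1,6,7,8}:12  {2,4,5,8}:1  {3,5,7,8}:6  {3,6,7,8}:12  {4,5,6,8}:4  {4,5,7,8}:4  {5,6,7,8}:12
  |U|=5: {1,3,6,7,8}:30  {1,4,5,6,8}:10  {1,5,6,7,8}:30  {2,4,5,6,8}:5  {2,4,5,7,8}:5  {3,4,5,7,8}:10  {3,5,6,7,8}:30  {4,5,6,7,8}:20
  |U|=6: {1,2,4,5,6,8}:15  {1,3,5,6,7,8}:90  {1,4,5,6,7,8}:60  {2,3,4,5,7,8}:15  {2,4,5,6,7,8}:30  {3,4,5,6,7,8}:60
  |U|=7: {1,2,4,5,6,7,8}:105  {1,3,4,5,6,7,8}:210  {2,3,4,5,6,7,8}:105
  start at 0(y): 420

420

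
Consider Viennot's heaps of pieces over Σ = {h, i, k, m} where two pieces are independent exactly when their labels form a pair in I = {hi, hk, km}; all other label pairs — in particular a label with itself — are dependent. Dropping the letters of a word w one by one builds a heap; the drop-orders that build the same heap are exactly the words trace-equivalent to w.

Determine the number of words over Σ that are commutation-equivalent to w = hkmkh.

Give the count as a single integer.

10

drop 0:h onto floor
drop 1:k onto floor
drop 2:m onto {0:h}
drop 3:k onto {1:k}
drop 4:h onto {2:m}
ground layer = {0:h, 1:k}
drop-orders for the pieces not yet dropped (sum over which currently-grounded one goes next):
  1 to go: {3} 1  {4} 1
  2 to go: {1,3} 1  {2,4} 1  {3,4} 2
  3 to go: {0,2,4} 1  {1,3,4} 3  {2,3,4} 3
  if 0:h drops first: 6 orders
  if 1:k drops first: 4 orders
heap linearizations: 10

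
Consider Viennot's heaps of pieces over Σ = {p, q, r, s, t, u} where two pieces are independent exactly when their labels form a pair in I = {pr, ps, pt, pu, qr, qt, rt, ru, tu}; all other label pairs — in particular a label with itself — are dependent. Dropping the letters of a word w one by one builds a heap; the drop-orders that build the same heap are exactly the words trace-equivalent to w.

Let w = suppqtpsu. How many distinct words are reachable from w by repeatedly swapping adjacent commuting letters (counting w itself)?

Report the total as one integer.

84

drop 0:s onto floor
drop 1:u onto {0:s}
drop 2:p onto floor
drop 3:p onto {2:p}
drop 4:q onto {1:u, 3:p}
drop 5:t onto {0:s}
drop 6:p onto {4:q}
drop 7:s onto {4:q, 5:t}
drop 8:u onto {7:s}
ground layer = {0:s, 2:p}
drop-orders for the pieces not yet dropped (sum over which currently-grounded one goes next):
  1 to go: {6} 1  {8} 1
  2 to go: {6,8} 2  {7,8} 1
  3 to go: {5,7,8} 1  {6,7,8} 3
  4 to go: {4,6,7,8} 3  {5,6,7,8} 4
  5 to go: {1,4,6,7,8} 3  {3,4,6,7,8} 3  {4,5,6,7,8} 7
  6 to go: {1,3,4,6,7,8} 6  {1,4,5,6,7,8} 10  {2,3,4,6,7,8} 3  {3,4,5,6,7,8} 10
  7 to go: {0,1,4,5,6,7,8} 10  {1,2,3,4,6,7,8} 9  {1,3,4,5,6,7,8} 26  {2,3,4,5,6,7,8} 13
  if 0:s drops first: 48 orders
  if 2:p drops first: 36 orders
heap linearizations: 84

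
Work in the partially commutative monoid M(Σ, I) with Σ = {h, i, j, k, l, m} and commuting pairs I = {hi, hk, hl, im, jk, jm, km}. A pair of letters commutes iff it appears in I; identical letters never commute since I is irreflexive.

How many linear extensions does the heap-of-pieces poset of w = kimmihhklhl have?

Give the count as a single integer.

431

drop 0:k onto floor
drop 1:i onto {0:k}
drop 2:m onto floor
drop 3:m onto {2:m}
drop 4:i onto {1:i}
drop 5:h onto {3:m}
drop 6:h onto {5:h}
drop 7:k onto {4:i}
drop 8:l onto {3:m, 7:k}
drop 9:h onto {6:h}
drop 10:l onto {8:l}
ground layer = {0:k, 2:m}
drop-orders for the pieces not yet dropped (sum over which currently-grounded one goes next):
  1 to go: {9} 1  {10} 1
  2 to go: {6,9} 1  {8,10} 1  {9,10} 2
  3 to go: {5,6,9} 1  {6,9,10} 3  {7,8,10} 1  {8,9,10} 3
  4 to go: {4,7,8,10} 1  {5,6,9,10} 4  {6,8,9,10} 6  {7,8,9,10} 4
  5 to go: {1,4,7,8,10} 1  {4,7,8,9,10} 5  {5,6,8,9,10} 10  {6,7,8,9,10} 10
  6 to go: {0,1,4,7,8,10} 1  {1,4,7,8,9,10} 6  {3,5,6,8,9,10} 10  {4,6,7,8,9,10} 15  {5,6,7,8,9,10} 20
  7 to go: {0,1,4,7,8,9,10} 7  {1,4,6,7,8,9,10} 21  {2,3,5,6,8,9,10} 10  {3,5,6,7,8,9,10} 30  {4,5,6,7,8,9,10} 35
  8 to go: {0,1,4,6,7,8,9,10} 28  {1,4,5,6,7,8,9,10} 56  {2,3,5,6,7,8,9,10} 40  {3,4,5,6,7,8,9,10} 65
  9 to go: {0,1,4,5,6,7,8,9,10} 84  {1,3,4,5,6,7,8,9,10} 121  {2,3,4,5,6,7,8,9,10} 105
  if 0:k drops first: 226 orders
  if 2:m drops first: 205 orders
heap linearizations: 431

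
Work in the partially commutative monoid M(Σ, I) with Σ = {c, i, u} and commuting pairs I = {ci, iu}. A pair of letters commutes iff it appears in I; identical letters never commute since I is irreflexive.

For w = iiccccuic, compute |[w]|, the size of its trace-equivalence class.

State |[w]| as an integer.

#0=i has no predecessor
#1=i depends on [0:i]
#2=c has no predecessor
#3=c depends on [2:c]
#4=c depends on [3:c]
#5=c depends on [4:c]
#6=u depends on [5:c]
#7=i depends on [1:i]
#8=c depends on [6:u]
sources: [0:i, 2:c]
N(rest) = Σ N(rest − s) over sources s of rest; N(one piece) = 1:
  size 1 → [7]=1  [8]=1
  size 2 → [1,7]=1  [6,8]=1  [7,8]=2
  size 3 → [0,1,7]=1  [1,7,8]=3  [5,6,8]=1  [6,7,8]=3
  size 4 → [0,1,7,8]=4  [1,6,7,8]=6  [4,5,6,8]=1  [5,6,7,8]=4
  size 5 → [0,1,6,7,8]=10  [1,5,6,7,8]=10  [3,4,5,6,8]=1  [4,5,6,7,8]=5
  size 6 → [0,1,5,6,7,8]=20  [1,4,5,6,7,8]=15  [2,3,4,5,6,8]=1  [3,4,5,6,7,8]=6
  size 7 → [0,1,4,5,6,7,8]=35  [1,3,4,5,6,7,8]=21  [2,3,4,5,6,7,8]=7
  first=0(i) contributes 28
  first=2(c) contributes 56
|[w]| = 84

84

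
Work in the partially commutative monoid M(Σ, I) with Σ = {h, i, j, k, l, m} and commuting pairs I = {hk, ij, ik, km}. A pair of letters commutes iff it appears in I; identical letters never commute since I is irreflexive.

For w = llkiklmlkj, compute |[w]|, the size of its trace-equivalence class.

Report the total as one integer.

3

0(l) covers ∅
1(l) covers 0:l
2(k) covers 1:l
3(i) covers 1:l
4(k) covers 2:k
5(l) covers 3:i, 4:k
6(m) covers 5:l
7(l) covers 6:m
8(k) covers 7:l
9(j) covers 8:k
floor of heap: 0:l
completions by unplaced set U, small U first (add the entries for U minus each lowest piece of U):
  |U|=1: {9}:1
  |U|=2: {8,9}:1
  |U|=3: {7,8,9}:1
  |U|=4: {6,7,8,9}:1
  |U|=5: {5,6,7,8,9}:1
  |U|=6: {3,5,6,7,8,9}:1  {4,5,6,7,8,9}:1
  |U|=7: {2,4,5,6,7,8,9}:1  {3,4,5,6,7,8,9}:2
  |U|=8: {2,3,4,5,6,7,8,9}:3
  start at 0(l): 3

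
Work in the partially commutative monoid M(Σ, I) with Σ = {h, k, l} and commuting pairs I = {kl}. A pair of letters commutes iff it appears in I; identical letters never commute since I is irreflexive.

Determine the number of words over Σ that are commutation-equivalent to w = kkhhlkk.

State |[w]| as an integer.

3

piece 0:k — minimal
piece 1:k rests on {0:k}
piece 2:h rests on {1:k}
piece 3:h rests on {2:h}
piece 4:l rests on {3:h}
piece 5:k rests on {3:h}
piece 6:k rests on {5:k}
minimal pieces: {0:k}
ways to finish when only these pieces remain (= sum over removing one remaining piece with nothing left below it):
  1 left: {4}→1  {6}→1
  2 left: {4,6}→2  {5,6}→1
  3 left: {4,5,6}→3
  4 left: {3,4,5,6}→3
  5 left: {2,3,4,5,6}→3
  placing 0:k first → 3 extensions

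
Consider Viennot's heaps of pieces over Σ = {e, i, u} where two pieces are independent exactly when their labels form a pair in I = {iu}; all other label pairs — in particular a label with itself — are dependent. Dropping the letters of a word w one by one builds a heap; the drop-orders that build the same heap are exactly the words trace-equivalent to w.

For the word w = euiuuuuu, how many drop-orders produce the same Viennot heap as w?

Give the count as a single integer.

0(e) covers ∅
1(u) covers 0:e
2(i) covers 0:e
3(u) covers 1:u
4(u) covers 3:u
5(u) covers 4:u
6(u) covers 5:u
7(u) covers 6:u
floor of heap: 0:e
completions by unplaced set U, small U first (add the entries for U minus each lowest piece of U):
  |U|=1: {2}:1  {7}:1
  |U|=2: {2,7}:2  {6,7}:1
  |U|=3: {2,6,7}:3  {5,6,7}:1
  |U|=4: {2,5,6,7}:4  {4,5,6,7}:1
  |U|=5: {2,4,5,6,7}:5  {3,4,5,6,7}:1
  |U|=6: {1,3,4,5,6,7}:1  {2,3,4,5,6,7}:6
  start at 0(e): 7

7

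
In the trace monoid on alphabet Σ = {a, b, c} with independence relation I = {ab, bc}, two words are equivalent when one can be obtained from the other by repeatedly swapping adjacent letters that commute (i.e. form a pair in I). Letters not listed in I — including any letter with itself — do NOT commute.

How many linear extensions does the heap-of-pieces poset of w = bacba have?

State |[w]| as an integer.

drop 0:b onto floor
drop 1:a onto floor
drop 2:c onto {1:a}
drop 3:b onto {0:b}
drop 4:a onto {2:c}
ground layer = {0:b, 1:a}
drop-orders for the pieces not yet dropped (sum over which currently-grounded one goes next):
  1 to go: {3} 1  {4} 1
  2 to go: {0,3} 1  {2,4} 1  {3,4} 2
  3 to go: {0,3,4} 3  {1,2,4} 1  {2,3,4} 3
  if 0:b drops first: 4 orders
  if 1:a drops first: 6 orders
heap linearizations: 10

10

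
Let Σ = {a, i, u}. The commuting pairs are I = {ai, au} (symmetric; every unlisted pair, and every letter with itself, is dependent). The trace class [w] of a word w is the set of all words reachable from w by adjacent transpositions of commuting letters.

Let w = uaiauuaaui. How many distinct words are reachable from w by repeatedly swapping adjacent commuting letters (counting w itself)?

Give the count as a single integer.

#0=u has no predecessor
#1=a has no predecessor
#2=i depends on [0:u]
#3=a depends on [1:a]
#4=u depends on [2:i]
#5=u depends on [4:u]
#6=a depends on [3:a]
#7=a depends on [6:a]
#8=u depends on [5:u]
#9=i depends on [8:u]
sources: [0:u, 1:a]
N(rest) = Σ N(rest − s) over sources s of rest; N(one piece) = 1:
  size 1 → [7]=1  [9]=1
  size 2 → [6,7]=1  [7,9]=2  [8,9]=1
  size 3 → [3,6,7]=1  [5,8,9]=1  [6,7,9]=3  [7,8,9]=3
  size 4 → [1,3,6,7]=1  [3,6,7,9]=4  [4,5,8,9]=1  [5,7,8,9]=4  [6,7,8,9]=6
  size 5 → [1,3,6,7,9]=5  [2,4,5,8,9]=1  [3,6,7,8,9]=10  [4,5,7,8,9]=5  [5,6,7,8,9]=10
  size 6 → [0,2,4,5,8,9]=1  [1,3,6,7,8,9]=15  [2,4,5,7,8,9]=6  [3,5,6,7,8,9]=20  [4,5,6,7,8,9]=15
  size 7 → [0,2,4,5,7,8,9]=7  [1,3,5,6,7,8,9]=35  [2,4,5,6,7,8,9]=21  [3,4,5,6,7,8,9]=35
  size 8 → [0,2,4,5,6,7,8,9]=28  [1,3,4,5,6,7,8,9]=70  [2,3,4,5,6,7,8,9]=56
  first=0(u) contributes 126
  first=1(a) contributes 84
|[w]| = 210

210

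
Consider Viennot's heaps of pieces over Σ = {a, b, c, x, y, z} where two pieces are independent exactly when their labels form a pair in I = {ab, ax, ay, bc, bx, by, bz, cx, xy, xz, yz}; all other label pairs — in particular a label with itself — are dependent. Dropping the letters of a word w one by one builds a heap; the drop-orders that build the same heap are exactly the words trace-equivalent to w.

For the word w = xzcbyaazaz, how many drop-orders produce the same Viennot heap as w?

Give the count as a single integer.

540

0(x) covers ∅
1(z) covers ∅
2(c) covers 1:z
3(b) covers ∅
4(y) covers 2:c
5(a) covers 2:c
6(a) covers 5:a
7(z) covers 6:a
8(a) covers 7:z
9(z) covers 8:a
floor of heap: 0:x, 1:z, 3:b
completions by unplaced set U, small U first (add the entries for U minus each lowest piece of U):
  |U|=1: {0}:1  {3}:1  {4}:1  {9}:1
  |U|=2: {0,3}:2  {0,4}:2  {0,9}:2  {3,4}:2  {3,9}:2  {4,9}:2  {8,9}:1
  |U|=3: {0,3,4}:6  {0,3,9}:6  {0,4,9}:6  {0,8,9}:3  {3,4,9}:6  {3,8,9}:3  {4,8,9}:3  {7,8,9}:1
  |U|=4: {0,3,4,9}:24  {0,3,8,9}:12  {0,4,8,9}:12  {0,7,8,9}:4  {3,4,8,9}:12  {3,7,8,9}:4  {4,7,8,9}:4  {6,7,8,9}:1
  |U|=5: {0,3,4,8,9}:60  {0,3,7,8,9}:20  {0,4,7,8,9}:20  {0,6,7,8,9}:5  {3,4,7,8,9}:20  {3,6,7,8,9}:5  {4,6,7,8,9}:5  {5,6,7,8,9}:1
  |U|=6: {0,3,4,7,8,9}:120  {0,3,6,7,8,9}:30  {0,4,6,7,8,9}:30  {0,5,6,7,8,9}:6  {3,4,6,7,8,9}:30  {3,5,6,7,8,9}:6  {4,5,6,7,8,9}:6
  |U|=7: {0,3,4,6,7,8,9}:210  {0,3,5,6,7,8,9}:42  {0,4,5,6,7,8,9}:42  {2,4,5,6,7,8,9}:6  {3,4,5,6,7,8,9}:42
  |U|=8: {0,2,4,5,6,7,8,9}:48  {0,3,4,5,6,7,8,9}:336  {1,2,4,5,6,7,8,9}:6  {2,3,4,5,6,7,8,9}:48
  start at 0(x): 54
  start at 1(z): 432
  start at 3(b): 54
sum over floor = 540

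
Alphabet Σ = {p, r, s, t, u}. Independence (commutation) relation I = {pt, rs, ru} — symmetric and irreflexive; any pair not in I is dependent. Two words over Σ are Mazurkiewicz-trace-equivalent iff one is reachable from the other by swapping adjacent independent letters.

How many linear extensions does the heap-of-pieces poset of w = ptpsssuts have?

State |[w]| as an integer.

piece 0:p — minimal
piece 1:t — minimal
piece 2:p rests on {0:p}
piece 3:s rests on {1:t, 2:p}
piece 4:s rests on {3:s}
piece 5:s rests on {4:s}
piece 6:u rests on {5:s}
piece 7:t rests on {6:u}
piece 8:s rests on {7:t}
minimal pieces: {0:p, 1:t}
ways to finish when only these pieces remain (= sum over removing one remaining piece with nothing left below it):
  1 left: {8}→1
  2 left: {7,8}→1
  3 left: {6,7,8}→1
  4 left: {5,6,7,8}→1
  5 left: {4,5,6,7,8}→1
  6 left: {3,4,5,6,7,8}→1
  7 left: {1,3,4,5,6,7,8}→1  {2,3,4,5,6,7,8}→1
  placing 0:p first → 2 extensions
  placing 1:t first → 1 extensions
total linear extensions = 3

3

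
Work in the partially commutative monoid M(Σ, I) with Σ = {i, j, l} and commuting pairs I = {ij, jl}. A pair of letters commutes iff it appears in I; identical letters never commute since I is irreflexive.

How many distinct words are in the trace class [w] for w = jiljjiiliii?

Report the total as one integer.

165

0(j) covers ∅
1(i) covers ∅
2(l) covers 1:i
3(j) covers 0:j
4(j) covers 3:j
5(i) covers 2:l
6(i) covers 5:i
7(l) covers 6:i
8(i) covers 7:l
9(i) covers 8:i
10(i) covers 9:i
floor of heap: 0:j, 1:i
completions by unplaced set U, small U first (add the entries for U minus each lowest piece of U):
  |U|=1: {4}:1  {10}:1
  |U|=2: {3,4}:1  {4,10}:2  {9,10}:1
  |U|=3: {0,3,4}:1  {3,4,10}:3  {4,9,10}:3  {8,9,10}:1
  |U|=4: {0,3,4,10}:4  {3,4,9,10}:6  {4,8,9,10}:4  {7,8,9,10}:1
  |U|=5: {0,3,4,9,10}:10  {3,4,8,9,10}:10  {4,7,8,9,10}:5  {6,7,8,9,10}:1
  |U|=6: {0,3,4,8,9,10}:20  {3,4,7,8,9,10}:15  {4,6,7,8,9,10}:6  {5,6,7,8,9,10}:1
  |U|=7: {0,3,4,7,8,9,10}:35  {2,5,6,7,8,9,10}:1  {3,4,6,7,8,9,10}:21  {4,5,6,7,8,9,10}:7
  |U|=8: {0,3,4,6,7,8,9,10}:56  {1,2,5,6,7,8,9,10}:1  {2,4,5,6,7,8,9,10}:8  {3,4,5,6,7,8,9,10}:28
  |U|=9: {0,3,4,5,6,7,8,9,10}:84  {1,2,4,5,6,7,8,9,10}:9  {2,3,4,5,6,7,8,9,10}:36
  start at 0(j): 45
  start at 1(i): 120
sum over floor = 165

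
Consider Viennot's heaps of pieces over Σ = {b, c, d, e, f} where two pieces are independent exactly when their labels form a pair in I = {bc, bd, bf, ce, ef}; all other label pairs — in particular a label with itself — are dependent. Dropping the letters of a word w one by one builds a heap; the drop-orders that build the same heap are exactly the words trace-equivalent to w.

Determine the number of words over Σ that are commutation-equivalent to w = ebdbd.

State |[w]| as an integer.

6

drop 0:e onto floor
drop 1:b onto {0:e}
drop 2:d onto {0:e}
drop 3:b onto {1:b}
drop 4:d onto {2:d}
ground layer = {0:e}
drop-orders for the pieces not yet dropped (sum over which currently-grounded one goes next):
  1 to go: {3} 1  {4} 1
  2 to go: {1,3} 1  {2,4} 1  {3,4} 2
  3 to go: {1,3,4} 3  {2,3,4} 3
  if 0:e drops first: 6 orders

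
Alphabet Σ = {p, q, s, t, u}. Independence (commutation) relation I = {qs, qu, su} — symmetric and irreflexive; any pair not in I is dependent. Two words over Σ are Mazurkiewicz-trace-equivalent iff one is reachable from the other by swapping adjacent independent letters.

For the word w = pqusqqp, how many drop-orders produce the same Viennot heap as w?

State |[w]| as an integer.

20

#0=p has no predecessor
#1=q depends on [0:p]
#2=u depends on [0:p]
#3=s depends on [0:p]
#4=q depends on [1:q]
#5=q depends on [4:q]
#6=p depends on [2:u, 3:s, 5:q]
sources: [0:p]
N(rest) = Σ N(rest − s) over sources s of rest; N(one piece) = 1:
  size 1 → [6]=1
  size 2 → [2,6]=1  [3,6]=1  [5,6]=1
  size 3 → [2,3,6]=2  [2,5,6]=2  [3,5,6]=2  [4,5,6]=1
  size 4 → [1,4,5,6]=1  [2,3,5,6]=6  [2,4,5,6]=3  [3,4,5,6]=3
  size 5 → [1,2,4,5,6]=4  [1,3,4,5,6]=4  [2,3,4,5,6]=12
  first=0(p) contributes 20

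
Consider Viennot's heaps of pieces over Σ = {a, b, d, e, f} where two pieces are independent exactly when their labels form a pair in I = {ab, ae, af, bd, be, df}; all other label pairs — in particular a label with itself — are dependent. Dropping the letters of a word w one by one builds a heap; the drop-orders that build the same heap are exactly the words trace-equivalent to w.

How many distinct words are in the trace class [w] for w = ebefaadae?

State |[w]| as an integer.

0(e) covers ∅
1(b) covers ∅
2(e) covers 0:e
3(f) covers 1:b, 2:e
4(a) covers ∅
5(a) covers 4:a
6(d) covers 2:e, 5:a
7(a) covers 6:d
8(e) covers 3:f, 6:d
floor of heap: 0:e, 1:b, 4:a
completions by unplaced set U, small U first (add the entries for U minus each lowest piece of U):
  |U|=1: {7}:1  {8}:1
  |U|=2: {3,8}:1  {7,8}:2
  |U|=3: {1,3,8}:1  {3,7,8}:3  {6,7,8}:2
  |U|=4: {1,3,7,8}:4  {3,6,7,8}:5  {5,6,7,8}:2
  |U|=5: {1,3,6,7,8}:9  {2,3,6,7,8}:5  {3,5,6,7,8}:7  {4,5,6,7,8}:2
  |U|=6: {0,2,3,6,7,8}:5  {1,2,3,6,7,8}:14  {1,3,5,6,7,8}:16  {2,3,5,6,7,8}:12  {3,4,5,6,7,8}:9
  |U|=7: {0,1,2,3,6,7,8}:19  {0,2,3,5,6,7,8}:17  {1,2,3,5,6,7,8}:42  {1,3,4,5,6,7,8}:25  {2,3,4,5,6,7,8}:21
  start at 0(e): 88
  start at 1(b): 38
  start at 4(a): 78
sum over floor = 204

204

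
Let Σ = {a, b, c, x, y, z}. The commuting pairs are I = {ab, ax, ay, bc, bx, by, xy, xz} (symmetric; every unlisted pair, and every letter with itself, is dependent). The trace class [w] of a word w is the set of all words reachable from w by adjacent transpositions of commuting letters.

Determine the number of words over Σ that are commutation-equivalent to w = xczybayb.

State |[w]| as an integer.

30

piece 0:x — minimal
piece 1:c rests on {0:x}
piece 2:z rests on {1:c}
piece 3:y rests on {2:z}
piece 4:b rests on {2:z}
piece 5:a rests on {2:z}
piece 6:y rests on {3:y}
piece 7:b rests on {4:b}
minimal pieces: {0:x}
ways to finish when only these pieces remain (= sum over removing one remaining piece with nothing left below it):
  1 left: {5}→1  {6}→1  {7}→1
  2 left: {3,6}→1  {4,7}→1  {5,6}→2  {5,7}→2  {6,7}→2
  3 left: {3,5,6}→3  {3,6,7}→3  {4,5,7}→3  {4,6,7}→3  {5,6,7}→6
  4 left: {3,4,6,7}→6  {3,5,6,7}→12  {4,5,6,7}→12
  5 left: {3,4,5,6,7}→30
  6 left: {2,3,4,5,6,7}→30
  placing 0:x first → 30 extensions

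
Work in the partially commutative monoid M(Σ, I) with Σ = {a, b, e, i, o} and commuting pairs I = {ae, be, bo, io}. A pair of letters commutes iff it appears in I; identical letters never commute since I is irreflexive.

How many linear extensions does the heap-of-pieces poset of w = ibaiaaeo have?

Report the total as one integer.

#0=i has no predecessor
#1=b depends on [0:i]
#2=a depends on [1:b]
#3=i depends on [2:a]
#4=a depends on [3:i]
#5=a depends on [4:a]
#6=e depends on [3:i]
#7=o depends on [5:a, 6:e]
sources: [0:i]
N(rest) = Σ N(rest − s) over sources s of rest; N(one piece) = 1:
  size 1 → [7]=1
  size 2 → [5,7]=1  [6,7]=1
  size 3 → [4,5,7]=1  [5,6,7]=2
  size 4 → [4,5,6,7]=3
  size 5 → [3,4,5,6,7]=3
  size 6 → [2,3,4,5,6,7]=3
  first=0(i) contributes 3

3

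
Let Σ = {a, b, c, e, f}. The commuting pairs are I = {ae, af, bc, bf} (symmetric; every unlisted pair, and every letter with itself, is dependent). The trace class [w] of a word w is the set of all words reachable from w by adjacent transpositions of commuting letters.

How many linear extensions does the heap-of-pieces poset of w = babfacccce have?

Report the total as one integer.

5

piece 0:b — minimal
piece 1:a rests on {0:b}
piece 2:b rests on {1:a}
piece 3:f — minimal
piece 4:a rests on {2:b}
piece 5:c rests on {3:f, 4:a}
piece 6:c rests on {5:c}
piece 7:c rests on {6:c}
piece 8:c rests on {7:c}
piece 9:e rests on {8:c}
minimal pieces: {0:b, 3:f}
ways to finish when only these pieces remain (= sum over removing one remaining piece with nothing left below it):
  1 left: {9}→1
  2 left: {8,9}→1
  3 left: {7,8,9}→1
  4 left: {6,7,8,9}→1
  5 left: {5,6,7,8,9}→1
  6 left: {3,5,6,7,8,9}→1  {4,5,6,7,8,9}→1
  7 left: {2,4,5,6,7,8,9}→1  {3,4,5,6,7,8,9}→2
  8 left: {1,2,4,5,6,7,8,9}→1  {2,3,4,5,6,7,8,9}→3
  placing 0:b first → 4 extensions
  placing 3:f first → 1 extensions
total linear extensions = 5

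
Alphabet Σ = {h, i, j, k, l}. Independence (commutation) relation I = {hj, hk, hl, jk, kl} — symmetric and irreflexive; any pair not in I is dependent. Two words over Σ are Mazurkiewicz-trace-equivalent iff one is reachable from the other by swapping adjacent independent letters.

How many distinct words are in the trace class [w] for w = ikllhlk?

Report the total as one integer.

60

drop 0:i onto floor
drop 1:k onto {0:i}
drop 2:l onto {0:i}
drop 3:l onto {2:l}
drop 4:h onto {0:i}
drop 5:l onto {3:l}
drop 6:k onto {1:k}
ground layer = {0:i}
drop-orders for the pieces not yet dropped (sum over which currently-grounded one goes next):
  1 to go: {4} 1  {5} 1  {6} 1
  2 to go: {1,6} 1  {3,5} 1  {4,5} 2  {4,6} 2  {5,6} 2
  3 to go: {1,4,6} 3  {1,5,6} 3  {2,3,5} 1  {3,4,5} 3  {3,5,6} 3  {4,5,6} 6
  4 to go: {1,3,5,6} 6  {1,4,5,6} 12  {2,3,4,5} 4  {2,3,5,6} 4  {3,4,5,6} 12
  5 to go: {1,2,3,5,6} 10  {1,3,4,5,6} 30  {2,3,4,5,6} 20
  if 0:i drops first: 60 orders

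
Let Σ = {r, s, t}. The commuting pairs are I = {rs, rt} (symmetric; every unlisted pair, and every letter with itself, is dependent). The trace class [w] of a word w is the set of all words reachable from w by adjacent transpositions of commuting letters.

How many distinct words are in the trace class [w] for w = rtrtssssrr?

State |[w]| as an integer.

210

piece 0:r — minimal
piece 1:t — minimal
piece 2:r rests on {0:r}
piece 3:t rests on {1:t}
piece 4:s rests on {3:t}
piece 5:s rests on {4:s}
piece 6:s rests on {5:s}
piece 7:s rests on {6:s}
piece 8:r rests on {2:r}
piece 9:r rests on {8:r}
minimal pieces: {0:r, 1:t}
ways to finish when only these pieces remain (= sum over removing one remaining piece with nothing left below it):
  1 left: {7}→1  {9}→1
  2 left: {6,7}→1  {7,9}→2  {8,9}→1
  3 left: {2,8,9}→1  {5,6,7}→1  {6,7,9}→3  {7,8,9}→3
  4 left: {0,2,8,9}→1  {2,7,8,9}→4  {4,5,6,7}→1  {5,6,7,9}→4  {6,7,8,9}→6
  5 left: {0,2,7,8,9}→5  {2,6,7,8,9}→10  {3,4,5,6,7}→1  {4,5,6,7,9}→5  {5,6,7,8,9}→10
  6 left: {0,2,6,7,8,9}→15  {1,3,4,5,6,7}→1  {2,5,6,7,8,9}→20  {3,4,5,6,7,9}→6  {4,5,6,7,8,9}→15
  7 left: {0,2,5,6,7,8,9}→35  {1,3,4,5,6,7,9}→7  {2,4,5,6,7,8,9}→35  {3,4,5,6,7,8,9}→21
  8 left: {0,2,4,5,6,7,8,9}→70  {1,3,4,5,6,7,8,9}→28  {2,3,4,5,6,7,8,9}→56
  placing 0:r first → 84 extensions
  placing 1:t first → 126 extensions
total linear extensions = 210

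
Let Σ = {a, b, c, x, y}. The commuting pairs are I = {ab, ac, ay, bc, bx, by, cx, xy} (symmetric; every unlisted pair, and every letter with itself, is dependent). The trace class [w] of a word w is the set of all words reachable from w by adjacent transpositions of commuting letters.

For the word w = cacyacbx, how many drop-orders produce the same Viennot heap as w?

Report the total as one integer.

drop 0:c onto floor
drop 1:a onto floor
drop 2:c onto {0:c}
drop 3:y onto {2:c}
drop 4:a onto {1:a}
drop 5:c onto {3:y}
drop 6:b onto floor
drop 7:x onto {4:a}
ground layer = {0:c, 1:a, 6:b}
drop-orders for the pieces not yet dropped (sum over which currently-grounded one goes next):
  1 to go: {5} 1  {6} 1  {7} 1
  2 to go: {3,5} 1  {4,7} 1  {5,6} 2  {5,7} 2  {6,7} 2
  3 to go: {1,4,7} 1  {2,3,5} 1  {3,5,6} 3  {3,5,7} 3  {4,5,7} 3  {4,6,7} 3  {5,6,7} 6
  4 to go: {0,2,3,5} 1  {1,4,5,7} 4  {1,4,6,7} 4  {2,3,5,6} 4  {2,3,5,7} 4  {3,4,5,7} 6  {3,5,6,7} 12  {4,5,6,7} 12
  5 to go: {0,2,3,5,6} 5  {0,2,3,5,7} 5  {1,3,4,5,7} 10  {1,4,5,6,7} 20  {2,3,4,5,7} 10  {2,3,5,6,7} 20  {3,4,5,6,7} 30
  6 to go: {0,2,3,4,5,7} 15  {0,2,3,5,6,7} 30  {1,2,3,4,5,7} 20  {1,3,4,5,6,7} 60  {2,3,4,5,6,7} 60
  if 0:c drops first: 140 orders
  if 1:a drops first: 105 orders
  if 6:b drops first: 35 orders
heap linearizations: 280

280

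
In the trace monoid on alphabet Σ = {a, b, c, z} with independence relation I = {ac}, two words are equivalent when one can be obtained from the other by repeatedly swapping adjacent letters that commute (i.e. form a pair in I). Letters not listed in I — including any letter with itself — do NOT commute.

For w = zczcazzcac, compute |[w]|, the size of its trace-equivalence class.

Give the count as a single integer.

6

#0=z has no predecessor
#1=c depends on [0:z]
#2=z depends on [1:c]
#3=c depends on [2:z]
#4=a depends on [2:z]
#5=z depends on [3:c, 4:a]
#6=z depends on [5:z]
#7=c depends on [6:z]
#8=a depends on [6:z]
#9=c depends on [7:c]
sources: [0:z]
N(rest) = Σ N(rest − s) over sources s of rest; N(one piece) = 1:
  size 1 → [8]=1  [9]=1
  size 2 → [7,9]=1  [8,9]=2
  size 3 → [7,8,9]=3
  size 4 → [6,7,8,9]=3
  size 5 → [5,6,7,8,9]=3
  size 6 → [3,5,6,7,8,9]=3  [4,5,6,7,8,9]=3
  size 7 → [3,4,5,6,7,8,9]=6
  size 8 → [2,3,4,5,6,7,8,9]=6
  first=0(z) contributes 6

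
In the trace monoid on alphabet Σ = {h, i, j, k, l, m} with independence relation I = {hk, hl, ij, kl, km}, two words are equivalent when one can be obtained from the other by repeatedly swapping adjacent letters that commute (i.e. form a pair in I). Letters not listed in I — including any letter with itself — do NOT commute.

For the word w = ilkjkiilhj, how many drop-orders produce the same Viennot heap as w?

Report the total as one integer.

4

#0=i has no predecessor
#1=l depends on [0:i]
#2=k depends on [0:i]
#3=j depends on [1:l, 2:k]
#4=k depends on [3:j]
#5=i depends on [4:k]
#6=i depends on [5:i]
#7=l depends on [6:i]
#8=h depends on [6:i]
#9=j depends on [7:l, 8:h]
sources: [0:i]
N(rest) = Σ N(rest − s) over sources s of rest; N(one piece) = 1:
  size 1 → [9]=1
  size 2 → [7,9]=1  [8,9]=1
  size 3 → [7,8,9]=2
  size 4 → [6,7,8,9]=2
  size 5 → [5,6,7,8,9]=2
  size 6 → [4,5,6,7,8,9]=2
  size 7 → [3,4,5,6,7,8,9]=2
  size 8 → [1,3,4,5,6,7,8,9]=2  [2,3,4,5,6,7,8,9]=2
  first=0(i) contributes 4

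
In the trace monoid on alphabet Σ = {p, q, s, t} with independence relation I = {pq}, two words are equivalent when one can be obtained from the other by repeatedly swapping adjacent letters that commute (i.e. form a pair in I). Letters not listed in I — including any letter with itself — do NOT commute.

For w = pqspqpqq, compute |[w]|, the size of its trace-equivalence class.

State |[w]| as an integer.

0(p) covers ∅
1(q) covers ∅
2(s) covers 0:p, 1:q
3(p) covers 2:s
4(q) covers 2:s
5(p) covers 3:p
6(q) covers 4:q
7(q) covers 6:q
floor of heap: 0:p, 1:q
completions by unplaced set U, small U first (add the entries for U minus each lowest piece of U):
  |U|=1: {5}:1  {7}:1
  |U|=2: {3,5}:1  {5,7}:2  {6,7}:1
  |U|=3: {3,5,7}:3  {4,6,7}:1  {5,6,7}:3
  |U|=4: {3,5,6,7}:6  {4,5,6,7}:4
  |U|=5: {3,4,5,6,7}:10
  |U|=6: {2,3,4,5,6,7}:10
  start at 0(p): 10
  start at 1(q): 10
sum over floor = 20

20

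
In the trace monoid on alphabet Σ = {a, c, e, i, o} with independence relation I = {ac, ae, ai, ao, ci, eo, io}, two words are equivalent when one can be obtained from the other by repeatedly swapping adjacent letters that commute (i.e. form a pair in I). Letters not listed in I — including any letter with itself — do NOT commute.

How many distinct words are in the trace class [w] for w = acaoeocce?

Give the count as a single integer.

#0=a has no predecessor
#1=c has no predecessor
#2=a depends on [0:a]
#3=o depends on [1:c]
#4=e depends on [1:c]
#5=o depends on [3:o]
#6=c depends on [4:e, 5:o]
#7=c depends on [6:c]
#8=e depends on [7:c]
sources: [0:a, 1:c]
N(rest) = Σ N(rest − s) over sources s of rest; N(one piece) = 1:
  size 1 → [2]=1  [8]=1
  size 2 → [0,2]=1  [2,8]=2  [7,8]=1
  size 3 → [0,2,8]=3  [2,7,8]=3  [6,7,8]=1
  size 4 → [0,2,7,8]=6  [2,6,7,8]=4  [4,6,7,8]=1  [5,6,7,8]=1
  size 5 → [0,2,6,7,8]=10  [2,4,6,7,8]=5  [2,5,6,7,8]=5  [3,5,6,7,8]=1  [4,5,6,7,8]=2
  size 6 → [0,2,4,6,7,8]=15  [0,2,5,6,7,8]=15  [2,3,5,6,7,8]=6  [2,4,5,6,7,8]=12  [3,4,5,6,7,8]=3
  size 7 → [0,2,3,5,6,7,8]=21  [0,2,4,5,6,7,8]=42  [1,3,4,5,6,7,8]=3  [2,3,4,5,6,7,8]=21
  first=0(a) contributes 24
  first=1(c) contributes 84
|[w]| = 108

108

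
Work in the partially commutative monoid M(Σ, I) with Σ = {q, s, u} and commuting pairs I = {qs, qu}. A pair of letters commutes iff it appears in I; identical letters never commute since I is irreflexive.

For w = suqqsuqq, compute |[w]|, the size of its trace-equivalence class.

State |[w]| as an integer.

piece 0:s — minimal
piece 1:u rests on {0:s}
piece 2:q — minimal
piece 3:q rests on {2:q}
piece 4:s rests on {1:u}
piece 5:u rests on {4:s}
piece 6:q rests on {3:q}
piece 7:q rests on {6:q}
minimal pieces: {0:s, 2:q}
ways to finish when only these pieces remain (= sum over removing one remaining piece with nothing left below it):
  1 left: {5}→1  {7}→1
  2 left: {4,5}→1  {5,7}→2  {6,7}→1
  3 left: {1,4,5}→1  {3,6,7}→1  {4,5,7}→3  {5,6,7}→3
  4 left: {0,1,4,5}→1  {1,4,5,7}→4  {2,3,6,7}→1  {3,5,6,7}→4  {4,5,6,7}→6
  5 left: {0,1,4,5,7}→5  {1,4,5,6,7}→10  {2,3,5,6,7}→5  {3,4,5,6,7}→10
  6 left: {0,1,4,5,6,7}→15  {1,3,4,5,6,7}→20  {2,3,4,5,6,7}→15
  placing 0:s first → 35 extensions
  placing 2:q first → 35 extensions
total linear extensions = 70

70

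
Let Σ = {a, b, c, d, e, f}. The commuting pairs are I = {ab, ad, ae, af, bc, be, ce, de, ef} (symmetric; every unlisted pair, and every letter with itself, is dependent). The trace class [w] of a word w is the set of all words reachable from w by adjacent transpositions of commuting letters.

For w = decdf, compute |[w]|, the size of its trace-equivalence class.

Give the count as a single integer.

#0=d has no predecessor
#1=e has no predecessor
#2=c depends on [0:d]
#3=d depends on [2:c]
#4=f depends on [3:d]
sources: [0:d, 1:e]
N(rest) = Σ N(rest − s) over sources s of rest; N(one piece) = 1:
  size 1 → [1]=1  [4]=1
  size 2 → [1,4]=2  [3,4]=1
  size 3 → [1,3,4]=3  [2,3,4]=1
  first=0(d) contributes 4
  first=1(e) contributes 1
|[w]| = 5

5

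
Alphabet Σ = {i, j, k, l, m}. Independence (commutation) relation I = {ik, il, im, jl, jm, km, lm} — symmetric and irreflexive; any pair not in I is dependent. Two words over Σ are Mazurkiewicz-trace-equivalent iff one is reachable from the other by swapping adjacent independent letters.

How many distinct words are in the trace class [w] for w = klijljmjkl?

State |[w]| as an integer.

drop 0:k onto floor
drop 1:l onto {0:k}
drop 2:i onto floor
drop 3:j onto {0:k, 2:i}
drop 4:l onto {1:l}
drop 5:j onto {3:j}
drop 6:m onto floor
drop 7:j onto {5:j}
drop 8:k onto {4:l, 7:j}
drop 9:l onto {8:k}
ground layer = {0:k, 2:i, 6:m}
drop-orders for the pieces not yet dropped (sum over which currently-grounded one goes next):
  1 to go: {6} 1  {9} 1
  2 to go: {6,9} 2  {8,9} 1
  3 to go: {4,8,9} 1  {6,8,9} 3  {7,8,9} 1
  4 to go: {1,4,8,9} 1  {4,6,8,9} 4  {4,7,8,9} 2  {5,7,8,9} 1  {6,7,8,9} 4
  5 to go: {1,4,6,8,9} 5  {1,4,7,8,9} 3  {3,5,7,8,9} 1  {4,5,7,8,9} 3  {4,6,7,8,9} 10  {5,6,7,8,9} 5
  6 to go: {1,4,5,7,8,9} 6  {1,4,6,7,8,9} 18  {2,3,5,7,8,9} 1  {3,4,5,7,8,9} 4  {3,5,6,7,8,9} 6  {4,5,6,7,8,9} 18
  7 to go: {1,3,4,5,7,8,9} 10  {1,4,5,6,7,8,9} 42  {2,3,4,5,7,8,9} 5  {2,3,5,6,7,8,9} 7  {3,4,5,6,7,8,9} 28
  8 to go: {0,1,3,4,5,7,8,9} 10  {1,2,3,4,5,7,8,9} 15  {1,3,4,5,6,7,8,9} 80  {2,3,4,5,6,7,8,9} 40
  if 0:k drops first: 135 orders
  if 2:i drops first: 90 orders
  if 6:m drops first: 25 orders
heap linearizations: 250

250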